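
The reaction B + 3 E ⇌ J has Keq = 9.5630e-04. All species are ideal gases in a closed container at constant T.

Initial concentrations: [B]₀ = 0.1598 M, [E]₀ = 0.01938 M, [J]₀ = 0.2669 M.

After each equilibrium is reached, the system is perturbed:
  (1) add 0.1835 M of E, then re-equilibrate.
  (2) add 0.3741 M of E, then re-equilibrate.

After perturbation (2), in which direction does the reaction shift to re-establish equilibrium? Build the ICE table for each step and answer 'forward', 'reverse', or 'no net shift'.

Q₀ = 2.2946e+05 vs Keq = 9.5630e-04 ⇒ Q>K, reverse
Step 1:
                  B         E         J
  Initial    0.1598   0.01938    0.2669
  Change     0.2667       0.8   -0.2667
  Equil      0.4265    0.8194 2.2438e-04
  solve Keq expr → x = -0.2667; check Q = 9.5630e-04
Then add 0.1835 M of E.
Step 2:
                  B         E         J
  Initial    0.4265     1.003 2.2438e-04
  Change  -1.8616e-04 -5.5847e-04 1.8616e-04
  Equil      0.4263     1.002 4.1054e-04
  solve Keq expr → x = 1.8616e-04; check Q = 9.5630e-04
Then add 0.3741 M of E.
Step 3:
                  B         E         J
  Initial    0.4263     1.376 4.1054e-04
  Change  -6.4648e-04 -0.001939 6.4648e-04
  Equil      0.4256     1.375  0.001057
  solve Keq expr → x = 6.4648e-04; check Q = 9.5630e-04

Direction: forward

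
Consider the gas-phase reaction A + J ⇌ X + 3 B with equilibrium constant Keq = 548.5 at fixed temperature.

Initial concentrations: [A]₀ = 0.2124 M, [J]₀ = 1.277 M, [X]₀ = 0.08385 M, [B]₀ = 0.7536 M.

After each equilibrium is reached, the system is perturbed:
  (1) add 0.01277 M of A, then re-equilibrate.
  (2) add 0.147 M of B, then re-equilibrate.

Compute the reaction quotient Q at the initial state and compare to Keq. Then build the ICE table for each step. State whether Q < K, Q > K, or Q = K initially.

Q₀ = 0.1323 vs Keq = 548.5 ⇒ Q<K, forward
Step 1:
                  A         J         X         B
  I          0.2124     1.277   0.08385    0.7536
  C         -0.2111   -0.2111    0.2111    0.6332
  E        0.001345     1.066    0.2949     1.387
  solve Keq expr → x = 0.2111; check Q = 548.5
Then add 0.01277 M of A.
Step 2:
                  A         J         X         B
  I         0.01412     1.066    0.2949     1.387
  C        -0.01258  -0.01258   0.01258   0.03773
  E        0.001538     1.053    0.3075     1.424
  solve Keq expr → x = 0.01258; check Q = 548.5
Then add 0.147 M of B.
Step 3:
                  A         J         X         B
  I        0.001538     1.053    0.3075     1.571
  C       5.1650e-04 5.1650e-04 -5.1650e-04  -0.00155
  E        0.002055     1.054     0.307      1.57
  solve Keq expr → x = -5.1650e-04; check Q = 548.5

Q₀ = 0.1323; Q < K (proceeds forward)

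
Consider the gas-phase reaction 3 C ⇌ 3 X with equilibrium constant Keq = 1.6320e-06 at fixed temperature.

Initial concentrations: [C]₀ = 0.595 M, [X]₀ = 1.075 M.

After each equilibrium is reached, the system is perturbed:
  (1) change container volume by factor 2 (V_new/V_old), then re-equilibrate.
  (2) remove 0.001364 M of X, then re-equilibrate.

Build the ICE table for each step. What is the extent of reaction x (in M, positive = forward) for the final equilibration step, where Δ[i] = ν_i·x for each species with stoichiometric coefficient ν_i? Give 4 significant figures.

Q₀ = 5.898 vs Keq = 1.6320e-06 ⇒ Q>K, reverse
Step 1:
                    C           X
  Initial       0.595       1.075
  Change        1.056      -1.056
  Equil         1.651     0.01943
  solve Keq expr → x = -0.3519; check Q = 1.6320e-06
Then change container volume by factor 2 (V_new/V_old).
Step 2:
                    C           X
  Initial      0.8253    0.009717
  Change            0           0
  Equil        0.8253    0.009717
  solve Keq expr → x = 0; check Q = 1.6320e-06
Then remove 0.001364 M of X.
Step 3:
                    C           X
  Initial      0.8253    0.008353
  Change    -0.001348    0.001348
  Equil        0.8239    0.009701
  solve Keq expr → x = 4.4938e-04; check Q = 1.6320e-06

x = 4.4938e-04 M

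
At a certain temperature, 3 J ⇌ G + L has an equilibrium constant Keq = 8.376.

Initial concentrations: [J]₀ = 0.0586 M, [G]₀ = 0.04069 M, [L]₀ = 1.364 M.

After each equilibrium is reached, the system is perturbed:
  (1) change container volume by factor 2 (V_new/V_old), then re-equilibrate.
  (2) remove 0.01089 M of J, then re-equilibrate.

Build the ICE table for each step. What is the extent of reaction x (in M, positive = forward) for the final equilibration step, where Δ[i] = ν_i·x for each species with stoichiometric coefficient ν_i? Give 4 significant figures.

Q₀ = 275.8 vs Keq = 8.376 ⇒ Q>K, reverse
Step 1:
                    J           G           L
  Initial      0.0586     0.04069       1.364
  Change      0.07615    -0.02538    -0.02538
  Equil        0.1347     0.01531       1.339
  solve Keq expr → x = -0.02538; check Q = 8.376
Then change container volume by factor 2 (V_new/V_old).
Step 2:
                    J           G           L
  Initial     0.06737    0.007654      0.6693
  Change     0.007284   -0.002428   -0.002428
  Equil       0.07466    0.005226      0.6669
  solve Keq expr → x = -0.002428; check Q = 8.376
Then remove 0.01089 M of J.
Step 3:
                    J           G           L
  Initial     0.06377    0.005226      0.6669
  Change     0.003954   -0.001318   -0.001318
  Equil       0.06772    0.003908      0.6656
  solve Keq expr → x = -0.001318; check Q = 8.376

x = -0.001318 M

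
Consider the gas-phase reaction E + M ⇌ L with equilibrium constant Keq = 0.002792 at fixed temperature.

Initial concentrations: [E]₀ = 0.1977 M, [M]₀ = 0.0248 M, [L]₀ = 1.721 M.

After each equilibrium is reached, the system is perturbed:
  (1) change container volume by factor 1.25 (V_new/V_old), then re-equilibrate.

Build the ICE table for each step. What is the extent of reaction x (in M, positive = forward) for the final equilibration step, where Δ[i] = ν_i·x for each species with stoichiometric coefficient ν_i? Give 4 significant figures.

x = -0.001469 M

Q₀ = 351 vs Keq = 0.002792 ⇒ Q>K, reverse
Step 1:
                  E         M         L
  Initial    0.1977    0.0248     1.721
  Change      1.712     1.712    -1.712
  Equil       1.909     1.737  0.009258
  solve Keq expr → x = -1.712; check Q = 0.002792
Then change container volume by factor 1.25 (V_new/V_old).
Step 2:
                  E         M         L
  Initial     1.528     1.389  0.007406
  Change   0.001469  0.001469 -0.001469
  Equil       1.529     1.391  0.005937
  solve Keq expr → x = -0.001469; check Q = 0.002792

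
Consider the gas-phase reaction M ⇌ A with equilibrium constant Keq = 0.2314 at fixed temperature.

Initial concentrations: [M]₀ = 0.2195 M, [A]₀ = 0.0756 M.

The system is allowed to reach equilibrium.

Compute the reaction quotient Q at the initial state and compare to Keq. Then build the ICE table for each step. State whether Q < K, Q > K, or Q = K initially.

Q₀ = 0.3444 vs Keq = 0.2314 ⇒ Q>K, reverse
Step 1:
                  M         A
  Initial    0.2195    0.0756
  Change    0.02015  -0.02015
  Equil      0.2396   0.05545
  solve Keq expr → x = -0.02015; check Q = 0.2314

Q₀ = 0.3444; Q > K (proceeds reverse)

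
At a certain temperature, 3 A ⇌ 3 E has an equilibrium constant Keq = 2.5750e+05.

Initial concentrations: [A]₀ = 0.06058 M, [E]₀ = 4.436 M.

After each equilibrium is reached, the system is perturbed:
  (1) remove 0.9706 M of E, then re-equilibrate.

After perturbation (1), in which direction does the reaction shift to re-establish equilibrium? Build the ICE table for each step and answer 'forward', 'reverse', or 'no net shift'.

Direction: forward

Q₀ = 3.9263e+05 vs Keq = 2.5750e+05 ⇒ Q>K, reverse
Step 1:
                  A         E
  init      0.06058     4.436
  Δ        0.009005 -0.009005
  eq        0.06959     4.427
  solve Keq expr → x = -0.003002; check Q = 2.5750e+05
Then remove 0.9706 M of E.
Step 2:
                  A         E
  init      0.06959     3.456
  Δ        -0.01502   0.01502
  eq        0.05456     3.471
  solve Keq expr → x = 0.005007; check Q = 2.5750e+05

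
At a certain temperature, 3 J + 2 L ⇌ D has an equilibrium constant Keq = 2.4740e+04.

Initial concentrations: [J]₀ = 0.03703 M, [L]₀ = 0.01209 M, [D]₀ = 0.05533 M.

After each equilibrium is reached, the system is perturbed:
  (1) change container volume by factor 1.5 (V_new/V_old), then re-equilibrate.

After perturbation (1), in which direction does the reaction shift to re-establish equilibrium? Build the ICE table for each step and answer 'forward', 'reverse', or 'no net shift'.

Q₀ = 7.4550e+06 vs Keq = 2.4740e+04 ⇒ Q>K, reverse
Step 1:
                   J          L          D
  Initial    0.03703    0.01209    0.05533
  Change     0.05194    0.03462   -0.01731
  Equil      0.08897    0.04671    0.03802
  solve Keq expr → x = -0.01731; check Q = 2.4740e+04
Then change container volume by factor 1.5 (V_new/V_old).
Step 2:
                   J          L          D
  Initial    0.05931    0.03114    0.02535
  Change     0.01691    0.01127  -0.005636
  Equil      0.07622    0.04242    0.01971
  solve Keq expr → x = -0.005636; check Q = 2.4740e+04

Direction: reverse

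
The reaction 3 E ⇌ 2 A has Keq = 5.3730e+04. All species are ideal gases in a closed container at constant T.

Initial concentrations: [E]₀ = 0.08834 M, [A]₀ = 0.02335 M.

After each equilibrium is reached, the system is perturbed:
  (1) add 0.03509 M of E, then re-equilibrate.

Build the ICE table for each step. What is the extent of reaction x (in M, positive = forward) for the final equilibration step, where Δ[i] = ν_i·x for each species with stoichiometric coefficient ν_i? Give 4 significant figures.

Q₀ = 0.7909 vs Keq = 5.3730e+04 ⇒ Q<K, forward
Step 1:
                    E           A
  init        0.08834     0.02335
  Δ          -0.08346     0.05564
  eq         0.004879     0.07899
  solve Keq expr → x = 0.02782; check Q = 5.3730e+04
Then add 0.03509 M of E.
Step 2:
                    E           A
  init        0.03997     0.07899
  Δ          -0.03419     0.02279
  eq         0.005777      0.1018
  solve Keq expr → x = 0.0114; check Q = 5.3730e+04

x = 0.0114 M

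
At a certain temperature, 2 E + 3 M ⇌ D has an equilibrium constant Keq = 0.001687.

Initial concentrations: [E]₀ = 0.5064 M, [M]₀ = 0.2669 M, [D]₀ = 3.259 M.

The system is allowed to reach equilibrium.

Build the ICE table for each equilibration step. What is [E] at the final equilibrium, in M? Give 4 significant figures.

[E]_eq = 3.372 M

Q₀ = 668.4 vs Keq = 0.001687 ⇒ Q>K, reverse
Step 1:
                    E           M           D
  init         0.5064      0.2669       3.259
  Δ             2.866       4.299      -1.433
  eq            3.372       4.566       1.826
  solve Keq expr → x = -1.433; check Q = 0.001687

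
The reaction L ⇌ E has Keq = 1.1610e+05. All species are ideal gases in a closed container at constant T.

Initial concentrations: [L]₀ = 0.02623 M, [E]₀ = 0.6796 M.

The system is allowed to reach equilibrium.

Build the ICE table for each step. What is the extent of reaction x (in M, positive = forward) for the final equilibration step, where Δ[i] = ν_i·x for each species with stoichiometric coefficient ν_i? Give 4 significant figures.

x = 0.02622 M

Q₀ = 25.91 vs Keq = 1.1610e+05 ⇒ Q<K, forward
Step 1:
                    L           E
  init        0.02623      0.6796
  Δ          -0.02622     0.02622
  eq       6.0794e-06      0.7058
  solve Keq expr → x = 0.02622; check Q = 1.1610e+05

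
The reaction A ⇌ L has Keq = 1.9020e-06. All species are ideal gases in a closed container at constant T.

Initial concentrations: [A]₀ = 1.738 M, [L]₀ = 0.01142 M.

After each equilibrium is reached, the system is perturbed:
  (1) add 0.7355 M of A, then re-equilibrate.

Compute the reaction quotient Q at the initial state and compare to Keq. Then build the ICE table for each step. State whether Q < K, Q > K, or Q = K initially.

Q₀ = 0.006571; Q > K (proceeds reverse)

Q₀ = 0.006571 vs Keq = 1.9020e-06 ⇒ Q>K, reverse
Step 1:
                    A           L
  Initial       1.738     0.01142
  Change      0.01142    -0.01142
  Equil         1.749  3.3274e-06
  solve Keq expr → x = -0.01142; check Q = 1.9020e-06
Then add 0.7355 M of A.
Step 2:
                    A           L
  Initial       2.485  3.3274e-06
  Change  -1.3989e-06  1.3989e-06
  Equil         2.485  4.7263e-06
  solve Keq expr → x = 1.3989e-06; check Q = 1.9020e-06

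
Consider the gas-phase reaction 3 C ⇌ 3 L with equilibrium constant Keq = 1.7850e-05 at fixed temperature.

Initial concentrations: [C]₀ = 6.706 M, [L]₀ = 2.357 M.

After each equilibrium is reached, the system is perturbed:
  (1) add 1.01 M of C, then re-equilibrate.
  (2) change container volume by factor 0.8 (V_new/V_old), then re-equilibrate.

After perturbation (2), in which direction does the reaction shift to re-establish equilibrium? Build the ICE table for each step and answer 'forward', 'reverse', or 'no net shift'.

Q₀ = 0.04342 vs Keq = 1.7850e-05 ⇒ Q>K, reverse
Step 1:
                    C           L
  Initial       6.706       2.357
  Change        2.126      -2.126
  Equil         8.832      0.2308
  solve Keq expr → x = -0.7087; check Q = 1.7850e-05
Then add 1.01 M of C.
Step 2:
                    C           L
  Initial       9.842      0.2308
  Change     -0.02572     0.02572
  Equil         9.816      0.2565
  solve Keq expr → x = 0.008574; check Q = 1.7850e-05
Then change container volume by factor 0.8 (V_new/V_old).
Step 3:
                    C           L
  Initial       12.27      0.3207
  Change            0           0
  Equil         12.27      0.3207
  solve Keq expr → x = 0; check Q = 1.7850e-05

Direction: no net shift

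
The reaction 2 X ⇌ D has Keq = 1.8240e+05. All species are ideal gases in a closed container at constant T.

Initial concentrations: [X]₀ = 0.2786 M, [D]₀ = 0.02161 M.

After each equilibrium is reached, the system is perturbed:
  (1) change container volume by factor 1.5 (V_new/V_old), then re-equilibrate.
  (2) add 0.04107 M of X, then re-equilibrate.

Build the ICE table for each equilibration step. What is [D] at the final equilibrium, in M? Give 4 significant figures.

Q₀ = 0.2784 vs Keq = 1.8240e+05 ⇒ Q<K, forward
Step 1:
                    X           D
  Initial      0.2786     0.02161
  Change      -0.2777      0.1388
  Equil    9.3788e-04      0.1604
  solve Keq expr → x = 0.1388; check Q = 1.8240e+05
Then change container volume by factor 1.5 (V_new/V_old).
Step 2:
                    X           D
  Initial  6.2525e-04       0.107
  Change   1.4027e-04 -7.0135e-05
  Equil    7.6552e-04      0.1069
  solve Keq expr → x = -7.0135e-05; check Q = 1.8240e+05
Then add 0.04107 M of X.
Step 3:
                    X           D
  Initial     0.04184      0.1069
  Change       -0.041      0.0205
  Equil    8.3571e-04      0.1274
  solve Keq expr → x = 0.0205; check Q = 1.8240e+05

[D]_eq = 0.1274 M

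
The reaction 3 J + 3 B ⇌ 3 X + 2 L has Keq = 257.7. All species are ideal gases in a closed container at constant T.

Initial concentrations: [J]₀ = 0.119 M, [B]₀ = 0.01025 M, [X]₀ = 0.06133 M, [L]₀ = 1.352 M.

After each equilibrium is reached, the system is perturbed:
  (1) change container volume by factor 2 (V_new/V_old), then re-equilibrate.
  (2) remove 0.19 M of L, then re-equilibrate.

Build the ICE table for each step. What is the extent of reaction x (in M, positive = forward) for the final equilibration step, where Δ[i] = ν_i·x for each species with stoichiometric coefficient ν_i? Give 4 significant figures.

Q₀ = 2.3236e+05 vs Keq = 257.7 ⇒ Q>K, reverse
Step 1:
                   J          B          X          L
  I            0.119    0.01025    0.06133      1.352
  C           0.0299     0.0299    -0.0299   -0.01994
  E           0.1489    0.04015    0.03143      1.332
  solve Keq expr → x = -0.009968; check Q = 257.7
Then change container volume by factor 2 (V_new/V_old).
Step 2:
                   J          B          X          L
  I          0.07445    0.02008    0.01571      0.666
  C         0.001788   0.001788  -0.001788  -0.001192
  E          0.07624    0.02186    0.01393     0.6648
  solve Keq expr → x = -5.9603e-04; check Q = 257.7
Then remove 0.19 M of L.
Step 3:
                   J          B          X          L
  I          0.07624    0.02186    0.01393     0.4748
  C        -0.001732  -0.001732   0.001732   0.001155
  E          0.07451    0.02013    0.01566      0.476
  solve Keq expr → x = 5.7739e-04; check Q = 257.7

x = 5.7739e-04 M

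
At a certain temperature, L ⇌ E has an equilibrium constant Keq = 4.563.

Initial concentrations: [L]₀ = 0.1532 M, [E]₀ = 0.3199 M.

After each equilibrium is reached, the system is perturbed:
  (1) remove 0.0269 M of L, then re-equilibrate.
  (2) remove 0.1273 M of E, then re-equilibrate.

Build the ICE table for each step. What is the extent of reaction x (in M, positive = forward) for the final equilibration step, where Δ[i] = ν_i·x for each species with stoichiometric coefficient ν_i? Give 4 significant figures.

x = 0.02288 M

Q₀ = 2.088 vs Keq = 4.563 ⇒ Q<K, forward
Step 1:
                  L         E
  I          0.1532    0.3199
  C        -0.06816   0.06816
  E         0.08504    0.3881
  solve Keq expr → x = 0.06816; check Q = 4.563
Then remove 0.0269 M of L.
Step 2:
                  L         E
  I         0.05814    0.3881
  C         0.02206  -0.02206
  E         0.08021     0.366
  solve Keq expr → x = -0.02206; check Q = 4.563
Then remove 0.1273 M of E.
Step 3:
                  L         E
  I         0.08021    0.2387
  C        -0.02288   0.02288
  E         0.05733    0.2616
  solve Keq expr → x = 0.02288; check Q = 4.563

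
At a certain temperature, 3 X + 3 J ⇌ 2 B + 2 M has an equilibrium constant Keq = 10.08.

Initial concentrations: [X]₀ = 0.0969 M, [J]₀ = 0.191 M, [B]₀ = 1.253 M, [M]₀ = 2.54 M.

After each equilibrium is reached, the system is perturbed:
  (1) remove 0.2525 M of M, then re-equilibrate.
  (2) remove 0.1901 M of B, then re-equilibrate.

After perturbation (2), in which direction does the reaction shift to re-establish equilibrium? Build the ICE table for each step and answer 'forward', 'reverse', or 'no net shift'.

Q₀ = 1.5977e+06 vs Keq = 10.08 ⇒ Q>K, reverse
Step 1:
                   X          J          B          M
  Initial     0.0969      0.191      1.253       2.54
  Change      0.6681     0.6681    -0.4454    -0.4454
  Equil        0.765     0.8591     0.8076      2.095
  solve Keq expr → x = -0.2227; check Q = 10.08
Then remove 0.2525 M of M.
Step 2:
                   X          J          B          M
  Initial      0.765     0.8591     0.8076      1.842
  Change    -0.02598   -0.02598    0.01732    0.01732
  Equil        0.739     0.8331     0.8249      1.859
  solve Keq expr → x = 0.008659; check Q = 10.08
Then remove 0.1901 M of B.
Step 3:
                   X          J          B          M
  Initial      0.739     0.8331     0.6348      1.859
  Change     -0.0491    -0.0491    0.03273    0.03273
  Equil       0.6899      0.784     0.6675      1.892
  solve Keq expr → x = 0.01637; check Q = 10.08

Direction: forward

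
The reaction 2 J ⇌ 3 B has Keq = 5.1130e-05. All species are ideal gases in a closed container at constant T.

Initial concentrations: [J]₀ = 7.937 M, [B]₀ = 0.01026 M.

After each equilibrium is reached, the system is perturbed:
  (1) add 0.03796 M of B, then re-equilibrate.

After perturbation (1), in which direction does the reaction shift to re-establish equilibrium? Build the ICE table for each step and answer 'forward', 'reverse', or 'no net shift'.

Q₀ = 1.7145e-08 vs Keq = 5.1130e-05 ⇒ Q<K, forward
Step 1:
                   J          B
  I            7.937    0.01026
  C         -0.09086     0.1363
  E            7.846     0.1466
  solve Keq expr → x = 0.04543; check Q = 5.1130e-05
Then add 0.03796 M of B.
Step 2:
                   J          B
  I            7.846     0.1845
  C           0.0251   -0.03765
  E            7.871     0.1469
  solve Keq expr → x = -0.01255; check Q = 5.1130e-05

Direction: reverse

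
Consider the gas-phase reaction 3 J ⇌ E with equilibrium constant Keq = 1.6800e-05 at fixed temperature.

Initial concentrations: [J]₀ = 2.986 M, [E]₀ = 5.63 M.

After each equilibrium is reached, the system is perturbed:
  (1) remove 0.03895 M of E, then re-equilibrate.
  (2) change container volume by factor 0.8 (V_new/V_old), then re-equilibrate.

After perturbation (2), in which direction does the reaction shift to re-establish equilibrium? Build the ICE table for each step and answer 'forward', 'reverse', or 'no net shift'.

Direction: forward

Q₀ = 0.2115 vs Keq = 1.6800e-05 ⇒ Q>K, reverse
Step 1:
                  J         E
  init        2.986      5.63
  Δ           16.52    -5.505
  eq           19.5    0.1246
  solve Keq expr → x = -5.505; check Q = 1.6800e-05
Then remove 0.03895 M of E.
Step 2:
                  J         E
  init         19.5   0.08566
  Δ         -0.1105   0.03684
  eq          19.39    0.1225
  solve Keq expr → x = 0.03684; check Q = 1.6800e-05
Then change container volume by factor 0.8 (V_new/V_old).
Step 3:
                  J         E
  init        24.24    0.1531
  Δ         -0.2375   0.07917
  eq             24    0.2323
  solve Keq expr → x = 0.07917; check Q = 1.6800e-05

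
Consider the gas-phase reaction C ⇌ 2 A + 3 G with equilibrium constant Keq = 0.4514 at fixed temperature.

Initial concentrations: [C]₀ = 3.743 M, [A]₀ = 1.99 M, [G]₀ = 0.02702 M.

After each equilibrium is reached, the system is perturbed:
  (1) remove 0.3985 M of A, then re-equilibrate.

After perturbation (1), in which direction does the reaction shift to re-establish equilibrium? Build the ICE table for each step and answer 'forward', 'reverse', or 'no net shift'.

Q₀ = 2.0871e-05 vs Keq = 0.4514 ⇒ Q<K, forward
Step 1:
                  C         A         G
  init        3.743      1.99   0.02702
  Δ         -0.2079    0.4159    0.6238
  eq          3.535     2.406    0.6508
  solve Keq expr → x = 0.2079; check Q = 0.4514
Then remove 0.3985 M of A.
Step 2:
                  C         A         G
  init        3.535     2.007    0.6508
  Δ        -0.02355   0.04709   0.07064
  eq          3.512     2.054    0.7215
  solve Keq expr → x = 0.02355; check Q = 0.4514

Direction: forward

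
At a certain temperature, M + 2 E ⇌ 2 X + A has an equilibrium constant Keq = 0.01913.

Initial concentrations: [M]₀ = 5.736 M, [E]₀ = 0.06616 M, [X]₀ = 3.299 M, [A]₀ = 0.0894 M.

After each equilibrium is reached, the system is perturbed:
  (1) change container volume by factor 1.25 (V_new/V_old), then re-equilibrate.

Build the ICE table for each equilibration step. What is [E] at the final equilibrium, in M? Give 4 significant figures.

[E]_eq = 0.1949 M

Q₀ = 38.75 vs Keq = 0.01913 ⇒ Q>K, reverse
Step 1:
                    M           E           X           A
  init          5.736     0.06616       3.299      0.0894
  Δ           0.08872      0.1774     -0.1774    -0.08872
  eq            5.825      0.2436       3.122  6.7860e-04
  solve Keq expr → x = -0.08872; check Q = 0.01913
Then change container volume by factor 1.25 (V_new/V_old).
Step 2:
                    M           E           X           A
  init           4.66      0.1949       2.497  5.4288e-04
  Δ                 0           0           0           0
  eq             4.66      0.1949       2.497  5.4288e-04
  solve Keq expr → x = 0; check Q = 0.01913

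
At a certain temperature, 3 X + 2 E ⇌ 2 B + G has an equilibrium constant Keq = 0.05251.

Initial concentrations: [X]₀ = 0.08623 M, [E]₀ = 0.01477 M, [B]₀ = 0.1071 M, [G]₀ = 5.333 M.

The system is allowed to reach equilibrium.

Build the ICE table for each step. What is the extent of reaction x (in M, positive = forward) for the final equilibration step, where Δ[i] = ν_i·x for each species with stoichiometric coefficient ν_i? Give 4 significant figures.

Q₀ = 4.3734e+05 vs Keq = 0.05251 ⇒ Q>K, reverse
Step 1:
                   X          E          B          G
  init       0.08623    0.01477     0.1071      5.333
  Δ           0.1585     0.1056    -0.1056   -0.05282
  eq          0.2447     0.1204   0.001454       5.28
  solve Keq expr → x = -0.05282; check Q = 0.05251

x = -0.05282 M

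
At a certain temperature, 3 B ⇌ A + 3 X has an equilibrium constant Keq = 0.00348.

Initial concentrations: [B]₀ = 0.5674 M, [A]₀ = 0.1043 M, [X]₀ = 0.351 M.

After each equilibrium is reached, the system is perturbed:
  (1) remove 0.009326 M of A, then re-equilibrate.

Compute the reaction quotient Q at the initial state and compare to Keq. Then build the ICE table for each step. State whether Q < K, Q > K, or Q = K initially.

Q₀ = 0.02469; Q > K (proceeds reverse)

Q₀ = 0.02469 vs Keq = 0.00348 ⇒ Q>K, reverse
Step 1:
                   B          A          X
  init        0.5674     0.1043      0.351
  Δ           0.1038   -0.03461    -0.1038
  eq          0.6712    0.06969     0.2472
  solve Keq expr → x = -0.03461; check Q = 0.00348
Then remove 0.009326 M of A.
Step 2:
                   B          A          X
  init        0.6712    0.06037     0.2472
  Δ        -0.006561   0.002187   0.006561
  eq          0.6647    0.06255     0.2537
  solve Keq expr → x = 0.002187; check Q = 0.00348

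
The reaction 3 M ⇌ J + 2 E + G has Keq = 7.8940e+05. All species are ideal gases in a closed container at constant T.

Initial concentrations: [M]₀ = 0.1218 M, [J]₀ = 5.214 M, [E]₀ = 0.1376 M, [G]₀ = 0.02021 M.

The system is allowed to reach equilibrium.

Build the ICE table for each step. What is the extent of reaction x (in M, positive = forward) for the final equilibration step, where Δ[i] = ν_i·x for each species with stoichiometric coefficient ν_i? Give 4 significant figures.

Q₀ = 1.104 vs Keq = 7.8940e+05 ⇒ Q<K, forward
Step 1:
                  M         J         E         G
  init       0.1218     5.214    0.1376   0.02021
  Δ         -0.1191   0.03971   0.07943   0.03971
  eq       0.002658     5.254     0.217   0.05992
  solve Keq expr → x = 0.03971; check Q = 7.8940e+05

x = 0.03971 M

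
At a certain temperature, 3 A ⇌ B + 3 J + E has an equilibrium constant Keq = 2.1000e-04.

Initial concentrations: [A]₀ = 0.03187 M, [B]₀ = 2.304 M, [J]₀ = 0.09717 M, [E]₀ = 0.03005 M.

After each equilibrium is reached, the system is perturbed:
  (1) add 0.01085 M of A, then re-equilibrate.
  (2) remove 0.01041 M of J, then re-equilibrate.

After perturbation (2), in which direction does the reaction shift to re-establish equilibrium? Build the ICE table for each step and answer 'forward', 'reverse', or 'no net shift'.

Direction: forward

Q₀ = 1.962 vs Keq = 2.1000e-04 ⇒ Q>K, reverse
Step 1:
                   A          B          J          E
  Initial    0.03187      2.304    0.09717    0.03005
  Change     0.07167   -0.02389   -0.07167   -0.02389
  Equil       0.1035       2.28     0.0255   0.006161
  solve Keq expr → x = -0.02389; check Q = 2.1000e-04
Then add 0.01085 M of A.
Step 2:
                   A          B          J          E
  Initial     0.1144       2.28     0.0255   0.006161
  Change   -0.001552 5.1721e-04   0.001552 5.1721e-04
  Equil       0.1128      2.281    0.02706   0.006679
  solve Keq expr → x = 5.1721e-04; check Q = 2.1000e-04
Then remove 0.01041 M of J.
Step 3:
                   A          B          J          E
  Initial     0.1128      2.281    0.01665   0.006679
  Change   -0.006543   0.002181   0.006543   0.002181
  Equil       0.1063      2.283    0.02319    0.00886
  solve Keq expr → x = 0.002181; check Q = 2.1000e-04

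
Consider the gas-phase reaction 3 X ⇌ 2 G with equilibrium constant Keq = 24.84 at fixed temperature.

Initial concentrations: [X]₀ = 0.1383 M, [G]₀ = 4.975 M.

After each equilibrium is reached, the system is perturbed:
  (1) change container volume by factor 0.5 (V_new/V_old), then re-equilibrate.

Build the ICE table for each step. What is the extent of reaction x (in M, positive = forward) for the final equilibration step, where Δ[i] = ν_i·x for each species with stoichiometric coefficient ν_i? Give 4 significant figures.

x = 0.1188 M

Q₀ = 9357 vs Keq = 24.84 ⇒ Q>K, reverse
Step 1:
                   X          G
  I           0.1383      4.975
  C           0.7888    -0.5259
  E           0.9271      4.449
  solve Keq expr → x = -0.2629; check Q = 24.84
Then change container volume by factor 0.5 (V_new/V_old).
Step 2:
                   X          G
  I            1.854      8.898
  C          -0.3564     0.2376
  E            1.498      9.136
  solve Keq expr → x = 0.1188; check Q = 24.84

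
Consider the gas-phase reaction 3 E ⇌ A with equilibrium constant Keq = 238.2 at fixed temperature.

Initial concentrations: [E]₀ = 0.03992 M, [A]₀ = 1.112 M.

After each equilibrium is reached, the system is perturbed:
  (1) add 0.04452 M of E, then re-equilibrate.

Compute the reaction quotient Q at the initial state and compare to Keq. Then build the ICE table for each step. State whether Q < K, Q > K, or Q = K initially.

Q₀ = 1.7480e+04 vs Keq = 238.2 ⇒ Q>K, reverse
Step 1:
                  E         A
  Initial   0.03992     1.112
  Change     0.1251   -0.0417
  Equil       0.165      1.07
  solve Keq expr → x = -0.0417; check Q = 238.2
Then add 0.04452 M of E.
Step 2:
                  E         A
  Initial    0.2095      1.07
  Change   -0.04377   0.01459
  Equil      0.1658     1.085
  solve Keq expr → x = 0.01459; check Q = 238.2

Q₀ = 1.7480e+04; Q > K (proceeds reverse)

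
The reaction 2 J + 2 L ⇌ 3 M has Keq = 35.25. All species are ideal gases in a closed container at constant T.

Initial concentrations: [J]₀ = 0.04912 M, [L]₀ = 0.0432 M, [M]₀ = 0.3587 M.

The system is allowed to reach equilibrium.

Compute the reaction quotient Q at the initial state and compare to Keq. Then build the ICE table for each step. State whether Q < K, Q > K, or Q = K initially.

Q₀ = 1.0250e+04 vs Keq = 35.25 ⇒ Q>K, reverse
Step 1:
                  J         L         M
  init      0.04912    0.0432    0.3587
  Δ         0.08842   0.08842   -0.1326
  eq         0.1375    0.1316    0.2261
  solve Keq expr → x = -0.04421; check Q = 35.25

Q₀ = 1.0250e+04; Q > K (proceeds reverse)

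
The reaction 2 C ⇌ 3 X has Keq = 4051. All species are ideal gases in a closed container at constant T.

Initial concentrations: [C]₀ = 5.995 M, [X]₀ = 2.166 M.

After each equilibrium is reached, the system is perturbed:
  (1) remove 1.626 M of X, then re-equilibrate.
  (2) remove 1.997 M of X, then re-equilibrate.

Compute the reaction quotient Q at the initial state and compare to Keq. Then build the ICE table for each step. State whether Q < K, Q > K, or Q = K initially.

Q₀ = 0.2827 vs Keq = 4051 ⇒ Q<K, forward
Step 1:
                  C         X
  init        5.995     2.166
  Δ           -5.47     8.205
  eq         0.5248     10.37
  solve Keq expr → x = 2.735; check Q = 4051
Then remove 1.626 M of X.
Step 2:
                  C         X
  init       0.5248     8.745
  Δ         -0.1072    0.1608
  eq         0.4176     8.906
  solve Keq expr → x = 0.05359; check Q = 4051
Then remove 1.997 M of X.
Step 3:
                  C         X
  init       0.4176     6.909
  Δ         -0.1209    0.1814
  eq         0.2966     7.091
  solve Keq expr → x = 0.06047; check Q = 4051

Q₀ = 0.2827; Q < K (proceeds forward)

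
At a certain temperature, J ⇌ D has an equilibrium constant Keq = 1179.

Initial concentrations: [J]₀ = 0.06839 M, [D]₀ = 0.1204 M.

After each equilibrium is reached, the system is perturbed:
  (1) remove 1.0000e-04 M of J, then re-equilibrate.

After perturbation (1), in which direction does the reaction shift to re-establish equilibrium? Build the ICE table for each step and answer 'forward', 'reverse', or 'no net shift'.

Direction: reverse

Q₀ = 1.76 vs Keq = 1179 ⇒ Q<K, forward
Step 1:
                    J           D
  I           0.06839      0.1204
  C          -0.06823     0.06823
  E        1.5999e-04      0.1886
  solve Keq expr → x = 0.06823; check Q = 1179
Then remove 1.0000e-04 M of J.
Step 2:
                    J           D
  I        5.9992e-05      0.1886
  C        9.9915e-05 -9.9915e-05
  E        1.5991e-04      0.1885
  solve Keq expr → x = -9.9915e-05; check Q = 1179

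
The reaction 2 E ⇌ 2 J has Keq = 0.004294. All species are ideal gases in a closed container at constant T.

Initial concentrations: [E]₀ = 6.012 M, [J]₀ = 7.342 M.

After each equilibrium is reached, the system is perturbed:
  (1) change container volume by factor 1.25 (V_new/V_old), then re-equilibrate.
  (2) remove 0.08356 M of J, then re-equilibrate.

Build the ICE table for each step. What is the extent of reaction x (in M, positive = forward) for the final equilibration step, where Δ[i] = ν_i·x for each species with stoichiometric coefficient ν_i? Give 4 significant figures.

Q₀ = 1.491 vs Keq = 0.004294 ⇒ Q>K, reverse
Step 1:
                    E           J
  Initial       6.012       7.342
  Change        6.521      -6.521
  Equil         12.53      0.8213
  solve Keq expr → x = -3.26; check Q = 0.004294
Then change container volume by factor 1.25 (V_new/V_old).
Step 2:
                    E           J
  Initial       10.03       0.657
  Change            0           0
  Equil         10.03       0.657
  solve Keq expr → x = 0; check Q = 0.004294
Then remove 0.08356 M of J.
Step 3:
                    E           J
  Initial       10.03      0.5734
  Change     -0.07842     0.07842
  Equil         9.948      0.6519
  solve Keq expr → x = 0.03921; check Q = 0.004294

x = 0.03921 M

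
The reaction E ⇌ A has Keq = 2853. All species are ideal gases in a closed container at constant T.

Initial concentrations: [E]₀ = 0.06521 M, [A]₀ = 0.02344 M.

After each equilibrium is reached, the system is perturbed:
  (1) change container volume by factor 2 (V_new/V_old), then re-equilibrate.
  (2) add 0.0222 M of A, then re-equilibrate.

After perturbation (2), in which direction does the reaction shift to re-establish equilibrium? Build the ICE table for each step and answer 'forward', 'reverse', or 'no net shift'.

Direction: reverse

Q₀ = 0.3595 vs Keq = 2853 ⇒ Q<K, forward
Step 1:
                    E           A
  init        0.06521     0.02344
  Δ          -0.06518     0.06518
  eq       3.1062e-05     0.08862
  solve Keq expr → x = 0.06518; check Q = 2853
Then change container volume by factor 2 (V_new/V_old).
Step 2:
                    E           A
  init     1.5531e-05     0.04431
  Δ                 0           0
  eq       1.5531e-05     0.04431
  solve Keq expr → x = 0; check Q = 2853
Then add 0.0222 M of A.
Step 3:
                    E           A
  init     1.5531e-05     0.06651
  Δ        7.7786e-06 -7.7786e-06
  eq       2.3309e-05      0.0665
  solve Keq expr → x = -7.7786e-06; check Q = 2853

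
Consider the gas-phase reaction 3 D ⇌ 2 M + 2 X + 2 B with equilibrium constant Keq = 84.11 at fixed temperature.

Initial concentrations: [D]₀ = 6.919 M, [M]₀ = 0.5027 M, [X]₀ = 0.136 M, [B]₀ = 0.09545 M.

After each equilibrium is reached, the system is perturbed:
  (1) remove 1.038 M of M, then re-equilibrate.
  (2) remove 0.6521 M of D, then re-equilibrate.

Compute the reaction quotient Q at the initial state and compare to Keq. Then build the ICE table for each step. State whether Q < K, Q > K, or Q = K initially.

Q₀ = 1.2856e-07; Q < K (proceeds forward)

Q₀ = 1.2856e-07 vs Keq = 84.11 ⇒ Q<K, forward
Step 1:
                  D         M         X         B
  I           6.919    0.5027     0.136   0.09545
  C          -4.512     3.008     3.008     3.008
  E           2.407     3.511     3.144     3.103
  solve Keq expr → x = 1.504; check Q = 84.11
Then remove 1.038 M of M.
Step 2:
                  D         M         X         B
  I           2.407     2.473     3.144     3.103
  C         -0.2624     0.175     0.175     0.175
  E           2.145     2.648     3.319     3.278
  solve Keq expr → x = 0.08748; check Q = 84.11
Then remove 0.6521 M of D.
Step 3:
                  D         M         X         B
  I           1.493     2.648     3.319     3.278
  C          0.3426   -0.2284   -0.2284   -0.2284
  E           1.835     2.419      3.09      3.05
  solve Keq expr → x = -0.1142; check Q = 84.11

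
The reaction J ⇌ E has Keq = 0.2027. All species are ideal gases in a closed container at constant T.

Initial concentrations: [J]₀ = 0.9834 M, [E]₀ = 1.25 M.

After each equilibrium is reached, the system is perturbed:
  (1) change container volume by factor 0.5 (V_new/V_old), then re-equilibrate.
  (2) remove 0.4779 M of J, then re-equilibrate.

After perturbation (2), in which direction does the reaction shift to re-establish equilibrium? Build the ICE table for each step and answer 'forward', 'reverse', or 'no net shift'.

Q₀ = 1.271 vs Keq = 0.2027 ⇒ Q>K, reverse
Step 1:
                  J         E
  init       0.9834      1.25
  Δ          0.8736   -0.8736
  eq          1.857    0.3764
  solve Keq expr → x = -0.8736; check Q = 0.2027
Then change container volume by factor 0.5 (V_new/V_old).
Step 2:
                  J         E
  init        3.714    0.7528
  Δ               0         0
  eq          3.714    0.7528
  solve Keq expr → x = 0; check Q = 0.2027
Then remove 0.4779 M of J.
Step 3:
                  J         E
  init        3.236    0.7528
  Δ         0.08054  -0.08054
  eq          3.317    0.6723
  solve Keq expr → x = -0.08054; check Q = 0.2027

Direction: reverse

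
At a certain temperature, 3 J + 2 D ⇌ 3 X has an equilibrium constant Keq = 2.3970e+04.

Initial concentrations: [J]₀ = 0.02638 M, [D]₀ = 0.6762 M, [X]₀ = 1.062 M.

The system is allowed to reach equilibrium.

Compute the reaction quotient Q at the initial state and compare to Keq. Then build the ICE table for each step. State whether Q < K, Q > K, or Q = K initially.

Q₀ = 1.4269e+05 vs Keq = 2.3970e+04 ⇒ Q>K, reverse
Step 1:
                   J          D          X
  I          0.02638     0.6762      1.062
  C          0.01993    0.01329   -0.01993
  E          0.04631     0.6895      1.042
  solve Keq expr → x = -0.006643; check Q = 2.3970e+04

Q₀ = 1.4269e+05; Q > K (proceeds reverse)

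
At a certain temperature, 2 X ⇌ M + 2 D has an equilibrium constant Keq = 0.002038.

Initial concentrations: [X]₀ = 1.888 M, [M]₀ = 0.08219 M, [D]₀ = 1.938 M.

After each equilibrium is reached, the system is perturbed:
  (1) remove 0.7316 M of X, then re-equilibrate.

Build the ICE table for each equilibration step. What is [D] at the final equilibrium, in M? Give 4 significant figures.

[D]_eq = 1.776 M

Q₀ = 0.0866 vs Keq = 0.002038 ⇒ Q>K, reverse
Step 1:
                    X           M           D
  Initial       1.888     0.08219       1.938
  Change        0.159    -0.07949      -0.159
  Equil         2.047    0.002698       1.779
  solve Keq expr → x = -0.07949; check Q = 0.002038
Then remove 0.7316 M of X.
Step 2:
                    X           M           D
  Initial       1.315    0.002698       1.779
  Change     0.003149   -0.001575   -0.003149
  Equil         1.319    0.001123       1.776
  solve Keq expr → x = -0.001575; check Q = 0.002038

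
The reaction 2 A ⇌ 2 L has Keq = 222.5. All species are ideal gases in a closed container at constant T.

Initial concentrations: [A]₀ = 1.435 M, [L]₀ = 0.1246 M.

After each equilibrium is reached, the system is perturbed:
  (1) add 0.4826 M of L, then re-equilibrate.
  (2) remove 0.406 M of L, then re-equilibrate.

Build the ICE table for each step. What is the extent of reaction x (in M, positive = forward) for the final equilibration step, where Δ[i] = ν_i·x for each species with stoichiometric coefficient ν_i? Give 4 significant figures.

x = 0.01275 M

Q₀ = 0.007539 vs Keq = 222.5 ⇒ Q<K, forward
Step 1:
                  A         L
  I           1.435    0.1246
  C          -1.337     1.337
  E         0.09799     1.462
  solve Keq expr → x = 0.6685; check Q = 222.5
Then add 0.4826 M of L.
Step 2:
                  A         L
  I         0.09799     1.944
  C         0.03032  -0.03032
  E          0.1283     1.914
  solve Keq expr → x = -0.01516; check Q = 222.5
Then remove 0.406 M of L.
Step 3:
                  A         L
  I          0.1283     1.508
  C        -0.02551   0.02551
  E          0.1028     1.533
  solve Keq expr → x = 0.01275; check Q = 222.5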